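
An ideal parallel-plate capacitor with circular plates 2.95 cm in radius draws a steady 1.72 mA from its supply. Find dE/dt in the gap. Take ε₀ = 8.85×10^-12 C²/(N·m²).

7.11×10^10 V/(m·s)

The displacement current between the plates equals the conduction current, I_d = 1.72 mA.
Since I_d = ε₀ A dE/dt, dE/dt = I_d/(ε₀A) = (1.72×10^-3)/((8.85×10^-12)(2.734×10^-3)) = 7.11×10^10 V/(m·s).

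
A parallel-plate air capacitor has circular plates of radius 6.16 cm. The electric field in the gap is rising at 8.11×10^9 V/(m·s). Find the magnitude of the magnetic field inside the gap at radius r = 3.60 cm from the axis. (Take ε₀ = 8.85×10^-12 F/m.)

I_d = ε₀ dΦ_E/dt = ε₀ πR² (dE/dt) = (8.85×10^-12)(0.01192)(8.11×10^9) = 8.555×10^-4 A through the full plate area.
∮B·dl = μ₀ I_d,enc with I_d,enc = I_d r²/R² = 2.922×10^-4 A; so B = μ₀ I_d,enc/(2πr) = 1.62×10^-9 T.

1.62×10^-9 T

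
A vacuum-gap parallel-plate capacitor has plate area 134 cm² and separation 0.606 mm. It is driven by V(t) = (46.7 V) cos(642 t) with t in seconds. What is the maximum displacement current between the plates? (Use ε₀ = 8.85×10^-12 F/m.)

C = ε₀A/d = (8.85×10^-12)(0.0134)/(6.06×10^-4) = 1.957×10^-10 F; ω = 642 rad/s.
I_d = C dV/dt, so |I_d|_max = C V₀ ω = (1.957×10^-10)(46.7)(642) = 5.87×10^-6 A.

5.87×10^-6 A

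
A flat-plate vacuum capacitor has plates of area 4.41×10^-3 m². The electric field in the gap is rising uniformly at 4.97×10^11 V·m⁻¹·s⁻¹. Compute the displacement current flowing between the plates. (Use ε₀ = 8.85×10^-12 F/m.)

The displacement current is ε₀ times dΦ_E/dt = ε₀ A dE/dt = (8.85×10^-12)(4.41×10^-3)(4.97×10^11) = 0.0194 A.

0.0194 A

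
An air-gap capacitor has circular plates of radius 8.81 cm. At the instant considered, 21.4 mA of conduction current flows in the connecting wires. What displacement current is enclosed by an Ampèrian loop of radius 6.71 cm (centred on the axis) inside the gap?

Between the plates the displacement current equals the wire current: I_d = 21.4 mA = 0.0214 A.
Since J_d is uniform, the enclosed fraction is (r/R)² = 0.5801, giving I_d,enc = 0.0124 A.

0.0124 A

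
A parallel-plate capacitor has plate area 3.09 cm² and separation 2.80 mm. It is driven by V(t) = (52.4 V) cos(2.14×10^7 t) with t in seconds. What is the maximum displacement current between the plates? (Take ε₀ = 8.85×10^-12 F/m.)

1.10×10^-3 A

(dE/dt)_max = V₀ω/d = 4.005×10^11 V/(m·s); ω = 2.14×10^7 rad/s.
I_d,max = ε₀ A (dE/dt)_max = (8.85×10^-12)(3.09×10^-4)(4.005×10^11) = 1.10×10^-3 A.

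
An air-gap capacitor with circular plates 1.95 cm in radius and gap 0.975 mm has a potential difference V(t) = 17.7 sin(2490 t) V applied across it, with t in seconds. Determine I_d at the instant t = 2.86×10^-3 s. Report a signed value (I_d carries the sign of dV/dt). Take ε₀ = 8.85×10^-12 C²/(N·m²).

3.20×10^-7 A

dE/dt = (V₀ω/d)·cos(ωt) with ωt = 7.1214 rad: (17.7)(2490)(0.6688)/(9.75×10^-4) = 3.023×10^7 V/(m·s).
I_d = ε₀ A dE/dt = (8.85×10^-12)(1.195×10^-3)(3.023×10^7) = 3.20×10^-7 A.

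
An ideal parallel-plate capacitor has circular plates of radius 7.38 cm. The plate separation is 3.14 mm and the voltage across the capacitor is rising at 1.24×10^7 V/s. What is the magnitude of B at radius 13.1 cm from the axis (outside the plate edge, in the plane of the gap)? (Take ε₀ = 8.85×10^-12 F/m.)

I_d = C dV/dt with C = ε₀πR²/d = 4.822×10^-11 F, so I_d = (4.822×10^-11)(1.24×10^7) = 5.979×10^-4 A.
With r > R the enclosed displacement current is the full I_d; B = μ₀ I_d / (2πr) = 9.13×10^-10 T.

9.13×10^-10 T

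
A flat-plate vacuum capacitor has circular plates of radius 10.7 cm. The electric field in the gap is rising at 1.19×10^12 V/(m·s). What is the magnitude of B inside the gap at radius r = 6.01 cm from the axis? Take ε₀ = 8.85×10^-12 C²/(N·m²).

3.98×10^-7 T

Total displacement current: I_d = ε₀(πR²)(dE/dt) = (8.85×10^-12)(0.03597)(1.19×10^12) = 0.3788 A.
An Ampèrian loop of radius r encloses a fraction (r/R)² of I_d. Then B·2πr = μ₀ I_d (r/R)², giving B = μ₀ I_d r/(2πR²) = 3.98×10^-7 T.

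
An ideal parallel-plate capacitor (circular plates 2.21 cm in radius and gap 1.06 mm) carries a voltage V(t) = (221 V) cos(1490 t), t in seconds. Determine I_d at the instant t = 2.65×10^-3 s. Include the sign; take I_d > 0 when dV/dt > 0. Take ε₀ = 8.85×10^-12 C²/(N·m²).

dE/dt = (V₀ω/d)·−sin(ωt) with ωt = 3.9485 rad: (221)(1490)(0.7222)/(1.06×10^-3) = 2.244×10^8 V/(m·s).
I_d = ε₀ A dE/dt = (8.85×10^-12)(1.534×10^-3)(2.244×10^8) = 3.05×10^-6 A.

3.05×10^-6 A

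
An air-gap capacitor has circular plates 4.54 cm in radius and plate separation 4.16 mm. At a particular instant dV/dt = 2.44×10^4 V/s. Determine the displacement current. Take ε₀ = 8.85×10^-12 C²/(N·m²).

3.36×10^-7 A

C = ε₀A/d = (8.85×10^-12)(6.475×10^-3)/(4.16×10^-3) = 1.377×10^-11 F.
I_d = C dV/dt = (1.377×10^-11)(2.44×10^4) = 3.36×10^-7 A.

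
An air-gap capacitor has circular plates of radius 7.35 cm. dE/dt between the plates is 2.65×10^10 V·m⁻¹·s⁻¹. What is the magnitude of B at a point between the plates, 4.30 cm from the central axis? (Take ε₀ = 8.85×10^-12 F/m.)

I_d = ε₀ dΦ_E/dt = ε₀ πR² (dE/dt) = (8.85×10^-12)(0.01697)(2.65×10^10) = 3.980×10^-3 A through the full plate area.
For r < R the Ampère–Maxwell law gives B(2πr) = μ₀ I_d (r²/R²), so B = μ₀ I_d r/(2πR²) = (4π×10^-7)(3.980×10^-3)(0.0430)/(2π·0.0735²) = 6.34×10^-9 T.

6.34×10^-9 T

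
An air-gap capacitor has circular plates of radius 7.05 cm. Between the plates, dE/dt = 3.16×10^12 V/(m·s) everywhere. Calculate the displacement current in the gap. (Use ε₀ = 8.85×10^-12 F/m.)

0.437 A

I_d = ε₀ A (dE/dt) = (8.85×10^-12)(0.01561 m²)(3.16×10^12) = 0.437 A.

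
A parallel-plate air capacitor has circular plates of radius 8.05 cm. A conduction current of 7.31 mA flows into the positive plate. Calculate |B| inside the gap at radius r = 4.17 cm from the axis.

No conduction current crosses the gap, so I_d there equals the 7.31×10^-3 A in the leads.
An Ampèrian loop of radius r encloses a fraction (r/R)² of I_d. Then B·2πr = μ₀ I_d (r/R)², giving B = μ₀ I_d r/(2πR²) = 9.41×10^-9 T.

9.41×10^-9 T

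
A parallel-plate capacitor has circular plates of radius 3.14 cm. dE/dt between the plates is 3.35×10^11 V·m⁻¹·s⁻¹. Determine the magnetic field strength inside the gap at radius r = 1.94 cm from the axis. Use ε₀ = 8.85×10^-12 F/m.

Through the whole plate area (πR² = 3.097×10^-3 m²), I_d = ε₀ πR² dE/dt = 9.182×10^-3 A.
∮B·dl = μ₀ I_d,enc with I_d,enc = I_d r²/R² = 3.505×10^-3 A; so B = μ₀ I_d,enc/(2πr) = 3.61×10^-8 T.

3.61×10^-8 T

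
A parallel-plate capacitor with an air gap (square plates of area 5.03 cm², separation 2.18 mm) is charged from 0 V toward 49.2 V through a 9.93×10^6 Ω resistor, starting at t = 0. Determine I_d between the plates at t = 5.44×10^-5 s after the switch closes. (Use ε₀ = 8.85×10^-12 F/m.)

3.39×10^-7 A

C = ε₀A/d = (8.85×10^-12)(5.03×10^-4)/(2.18×10^-3) = 2.042×10^-12 F and τ = RC = 2.028×10^-5 s. I_d in the gap equals the RC charging current.
I_d(t) = (V₀/R) e^(−t/τ) = 4.955×10^-6 · e^(−2.682) = 3.39×10^-7 A.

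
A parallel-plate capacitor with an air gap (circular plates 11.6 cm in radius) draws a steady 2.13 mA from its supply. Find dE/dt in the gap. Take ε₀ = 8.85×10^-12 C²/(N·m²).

5.69×10^9 V/(m·s)

The displacement current between the plates equals the conduction current, I_d = 2.13 mA.
Inverting I_d = ε₀ A dE/dt gives dE/dt = 2.13×10^-3 / (8.85×10^-12 · 0.04227) = 5.69×10^9 V/(m·s).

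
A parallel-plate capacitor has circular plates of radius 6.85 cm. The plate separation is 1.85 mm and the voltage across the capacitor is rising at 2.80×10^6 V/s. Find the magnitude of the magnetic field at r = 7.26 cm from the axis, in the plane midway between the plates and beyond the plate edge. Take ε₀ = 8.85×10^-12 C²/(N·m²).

dE/dt = (dV/dt)/d = 1.514×10^9 V/(m·s); I_d = ε₀(πR²)(dE/dt) = (8.85×10^-12)(0.01474)(1.514×10^9) = 1.975×10^-4 A.
For r ≥ R the full I_d is enclosed: B = μ₀ I_d/(2πr) = (4π×10^-7)(1.975×10^-4)/(2π·0.0726) = 5.44×10^-10 T.

5.44×10^-10 T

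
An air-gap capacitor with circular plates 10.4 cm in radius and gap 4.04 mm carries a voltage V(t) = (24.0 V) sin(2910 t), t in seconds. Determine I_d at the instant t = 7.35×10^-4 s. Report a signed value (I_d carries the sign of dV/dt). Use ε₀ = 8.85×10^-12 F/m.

dV/dt = (24.0)(2910)·cos(2.13885) = -3.757×10^4 V/s.
I_d = C dV/dt with C = ε₀A/d = (8.85×10^-12)(0.03398)/(4.04×10^-3) = 7.444×10^-11 F, so I_d = (7.444×10^-11)(-3.757×10^4) = -2.80×10^-6 A.

-2.80×10^-6 A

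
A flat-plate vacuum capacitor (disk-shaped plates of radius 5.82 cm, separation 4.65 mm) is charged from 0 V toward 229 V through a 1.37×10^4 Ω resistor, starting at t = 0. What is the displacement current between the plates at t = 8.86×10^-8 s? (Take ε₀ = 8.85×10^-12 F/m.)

With C = ε₀A/d = (8.85×10^-12)(0.01064)/(4.65×10^-3) = 2.025×10^-11 F, the time constant is τ = RC = 2.774×10^-7 s, so t/τ = 0.3194 and e^(−t/τ) = 0.7266.
I_d = I_cond = (V₀/R) e^(−t/τ) = (0.01672)(0.7266) = 0.0121 A.

0.0121 A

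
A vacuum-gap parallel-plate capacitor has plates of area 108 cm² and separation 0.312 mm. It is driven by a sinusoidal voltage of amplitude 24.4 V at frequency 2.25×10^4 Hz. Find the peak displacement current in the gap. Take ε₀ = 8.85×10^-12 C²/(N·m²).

1.06×10^-3 A

(dE/dt)_max = V₀ω/d = 1.106×10^10 V/(m·s); ω = 2πf = 1.414×10^5 rad/s.
I_d,max = ε₀ A (dE/dt)_max = (8.85×10^-12)(0.0108)(1.106×10^10) = 1.06×10^-3 A.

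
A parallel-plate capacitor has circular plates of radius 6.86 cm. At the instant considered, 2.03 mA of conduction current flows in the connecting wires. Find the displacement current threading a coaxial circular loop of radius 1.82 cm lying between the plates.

1.43×10^-4 A

No conduction current crosses the gap, so I_d there equals the 2.03×10^-3 A in the leads.
Through an area πr² the displacement current is I_d·(πr²/πR²) = I_d (r/R)² = 1.43×10^-4 A.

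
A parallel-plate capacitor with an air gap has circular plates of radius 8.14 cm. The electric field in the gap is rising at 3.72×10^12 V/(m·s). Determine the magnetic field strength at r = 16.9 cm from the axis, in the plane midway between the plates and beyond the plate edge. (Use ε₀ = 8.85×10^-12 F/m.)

8.11×10^-7 T

Total displacement current: I_d = ε₀(πR²)(dE/dt) = (8.85×10^-12)(0.02082)(3.72×10^12) = 0.6854 A.
Outside the plates the loop encloses all of I_d, so B·2πr = μ₀ I_d and B = 8.11×10^-7 T.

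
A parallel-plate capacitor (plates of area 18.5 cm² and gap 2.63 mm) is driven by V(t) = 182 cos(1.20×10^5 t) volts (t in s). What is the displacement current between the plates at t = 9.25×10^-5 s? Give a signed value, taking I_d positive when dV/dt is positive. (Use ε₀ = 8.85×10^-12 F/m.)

1.35×10^-4 A

dV/dt = (182)(1.20×10^5)·−sin(11.1) = 2.172×10^7 V/s.
I_d = C dV/dt with C = ε₀A/d = (8.85×10^-12)(1.85×10^-3)/(2.63×10^-3) = 6.225×10^-12 F, so I_d = (6.225×10^-12)(2.172×10^7) = 1.35×10^-4 A.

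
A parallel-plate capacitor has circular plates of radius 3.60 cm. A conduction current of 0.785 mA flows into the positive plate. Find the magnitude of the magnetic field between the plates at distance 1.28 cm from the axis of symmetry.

Between the plates the displacement current equals the wire current: I_d = 0.785 mA = 7.85×10^-4 A.
∮B·dl = μ₀ I_d,enc with I_d,enc = I_d r²/R² = 9.924×10^-5 A; so B = μ₀ I_d,enc/(2πr) = 1.55×10^-9 T.

1.55×10^-9 T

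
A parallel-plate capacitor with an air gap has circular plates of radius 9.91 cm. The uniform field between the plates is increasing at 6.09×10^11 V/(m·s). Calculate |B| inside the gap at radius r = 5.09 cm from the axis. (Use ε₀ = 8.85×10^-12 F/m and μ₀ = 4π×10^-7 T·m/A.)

Through the whole plate area (πR² = 0.03085 m²), I_d = ε₀ πR² dE/dt = 0.1663 A.
For r < R the Ampère–Maxwell law gives B(2πr) = μ₀ I_d (r²/R²), so B = μ₀ I_d r/(2πR²) = (4π×10^-7)(0.1663)(0.0509)/(2π·0.0991²) = 1.72×10^-7 T.

1.72×10^-7 T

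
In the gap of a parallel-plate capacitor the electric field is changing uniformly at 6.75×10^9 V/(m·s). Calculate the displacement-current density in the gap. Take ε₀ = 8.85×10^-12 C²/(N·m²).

J_d = ε₀ ∂E/∂t, so J_d = 0.0597 A/m².

0.0597 A/m²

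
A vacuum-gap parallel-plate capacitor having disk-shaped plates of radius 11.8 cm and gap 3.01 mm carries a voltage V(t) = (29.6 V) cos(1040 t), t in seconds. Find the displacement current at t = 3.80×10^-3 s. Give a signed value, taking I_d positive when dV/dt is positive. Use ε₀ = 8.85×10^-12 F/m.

C = ε₀A/d = (8.85×10^-12)(0.04374)/(3.01×10^-3) = 1.286×10^-10 F. dV/dt = V₀ω·−sin(ωt); at ωt = 3.952 rad this factor is 0.7246.
I_d = C dV/dt = (1.286×10^-10)(29.6)(1040)(0.7246) = 2.87×10^-6 A.

2.87×10^-6 A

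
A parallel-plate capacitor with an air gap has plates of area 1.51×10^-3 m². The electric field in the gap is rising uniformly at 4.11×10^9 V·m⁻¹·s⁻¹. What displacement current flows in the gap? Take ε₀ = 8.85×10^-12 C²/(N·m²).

5.49×10^-5 A

With a uniform field, Φ_E = EA, so I_d = ε₀ A dE/dt = 5.49×10^-5 A.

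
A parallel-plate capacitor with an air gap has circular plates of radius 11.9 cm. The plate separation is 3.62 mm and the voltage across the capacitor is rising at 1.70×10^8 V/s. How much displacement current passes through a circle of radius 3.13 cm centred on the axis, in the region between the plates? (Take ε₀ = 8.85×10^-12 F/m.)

1.28×10^-3 A

I_d = C dV/dt with C = ε₀πR²/d = 1.088×10^-10 F, so I_d = (1.088×10^-10)(1.70×10^8) = 0.01850 A.
Through an area πr² the displacement current is I_d·(πr²/πR²) = I_d (r/R)² = 1.28×10^-3 A.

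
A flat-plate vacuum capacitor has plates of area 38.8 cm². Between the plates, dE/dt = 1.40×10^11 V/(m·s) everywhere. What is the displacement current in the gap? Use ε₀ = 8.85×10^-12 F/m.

4.81×10^-3 A

I_d = ε₀ A (dE/dt) = (8.85×10^-12)(3.88×10^-3 m²)(1.40×10^11) = 4.81×10^-3 A.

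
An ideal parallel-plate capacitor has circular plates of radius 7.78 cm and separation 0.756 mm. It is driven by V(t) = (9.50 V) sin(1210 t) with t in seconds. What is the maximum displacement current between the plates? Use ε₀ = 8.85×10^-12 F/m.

2.56×10^-6 A

(dE/dt)_max = V₀ω/d = 1.521×10^7 V/(m·s); ω = 1210 rad/s.
I_d,max = ε₀ A (dE/dt)_max = (8.85×10^-12)(0.01902)(1.521×10^7) = 2.56×10^-6 A.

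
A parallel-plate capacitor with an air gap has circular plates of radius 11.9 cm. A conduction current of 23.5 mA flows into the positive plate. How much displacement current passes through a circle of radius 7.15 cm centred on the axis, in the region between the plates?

8.48×10^-3 A

Between the plates the displacement current equals the wire current: I_d = 23.5 mA = 0.0235 A.
Since J_d is uniform, the enclosed fraction is (r/R)² = 0.3610, giving I_d,enc = 8.48×10^-3 A.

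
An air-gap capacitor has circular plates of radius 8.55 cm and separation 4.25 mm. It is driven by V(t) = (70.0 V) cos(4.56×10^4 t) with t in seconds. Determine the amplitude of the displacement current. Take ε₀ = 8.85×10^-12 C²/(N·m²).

1.53×10^-4 A

(dE/dt)_max = V₀ω/d = 7.511×10^8 V/(m·s); ω = 4.56×10^4 rad/s.
I_d,max = ε₀ A (dE/dt)_max = (8.85×10^-12)(0.02297)(7.511×10^8) = 1.53×10^-4 A.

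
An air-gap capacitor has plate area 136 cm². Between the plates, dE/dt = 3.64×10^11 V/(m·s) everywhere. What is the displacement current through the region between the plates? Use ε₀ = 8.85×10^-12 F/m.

I_d = ε₀ A (dE/dt) = (8.85×10^-12)(0.0136 m²)(3.64×10^11) = 0.0438 A.

0.0438 A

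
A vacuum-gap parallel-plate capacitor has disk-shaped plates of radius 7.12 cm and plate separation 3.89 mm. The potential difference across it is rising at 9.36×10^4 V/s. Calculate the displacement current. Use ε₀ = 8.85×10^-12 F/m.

The displacement current equals the charging current C dV/dt. With C = ε₀A/d = (8.85×10^-12)(0.01593)/(3.89×10^-3) = 3.624×10^-11 F, I_d = (3.624×10^-11)(9.36×10^4) = 3.39×10^-6 A.

3.39×10^-6 A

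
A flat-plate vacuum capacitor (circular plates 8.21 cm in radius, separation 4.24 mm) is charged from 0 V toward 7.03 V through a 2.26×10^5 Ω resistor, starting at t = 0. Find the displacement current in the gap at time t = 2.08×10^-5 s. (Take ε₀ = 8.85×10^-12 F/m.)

3.88×10^-6 A

With C = ε₀A/d = (8.85×10^-12)(0.02118)/(4.24×10^-3) = 4.421×10^-11 F, the time constant is τ = RC = 9.991×10^-6 s, so t/τ = 2.082 and e^(−t/τ) = 0.1247.
I_d = I_cond = (V₀/R) e^(−t/τ) = (3.111×10^-5)(0.1247) = 3.88×10^-6 A.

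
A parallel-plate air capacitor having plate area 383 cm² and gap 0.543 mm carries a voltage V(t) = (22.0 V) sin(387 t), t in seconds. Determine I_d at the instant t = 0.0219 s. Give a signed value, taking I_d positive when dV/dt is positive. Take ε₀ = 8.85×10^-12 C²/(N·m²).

dE/dt = (V₀ω/d)·cos(ωt) with ωt = 8.4753 rad: (22.0)(387)(-0.5821)/(5.43×10^-4) = -9.127×10^6 V/(m·s).
I_d = ε₀ A dE/dt = (8.85×10^-12)(0.0383)(-9.127×10^6) = -3.09×10^-6 A.

-3.09×10^-6 A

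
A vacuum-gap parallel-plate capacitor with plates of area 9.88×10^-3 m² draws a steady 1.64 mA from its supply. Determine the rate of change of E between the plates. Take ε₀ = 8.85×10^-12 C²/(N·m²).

1.88×10^10 V/(m·s)

By continuity, I_d in the gap equals the 1.64 mA flowing in the wire.
Inverting I_d = ε₀ A dE/dt gives dE/dt = 1.64×10^-3 / (8.85×10^-12 · 9.88×10^-3) = 1.88×10^10 V/(m·s).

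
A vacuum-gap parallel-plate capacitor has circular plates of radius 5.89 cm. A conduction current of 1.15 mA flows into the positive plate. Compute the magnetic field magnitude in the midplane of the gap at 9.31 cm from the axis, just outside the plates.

2.47×10^-9 T

Between the plates the displacement current equals the wire current: I_d = 1.15 mA = 1.15×10^-3 A.
For r ≥ R the full I_d is enclosed: B = μ₀ I_d/(2πr) = (4π×10^-7)(1.15×10^-3)/(2π·0.0931) = 2.47×10^-9 T.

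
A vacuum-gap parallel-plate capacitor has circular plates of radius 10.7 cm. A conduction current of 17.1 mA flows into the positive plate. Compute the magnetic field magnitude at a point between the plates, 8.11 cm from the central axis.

By continuity the displacement current in the gap matches the conduction current: I_d = 0.0171 A.
∮B·dl = μ₀ I_d,enc with I_d,enc = I_d r²/R² = 9.824×10^-3 A; so B = μ₀ I_d,enc/(2πr) = 2.42×10^-8 T.

2.42×10^-8 T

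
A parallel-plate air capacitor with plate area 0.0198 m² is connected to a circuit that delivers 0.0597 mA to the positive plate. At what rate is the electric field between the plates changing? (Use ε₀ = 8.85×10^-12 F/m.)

Charge continuity gives I_d = I = 5.97×10^-5 A between the plates.
Inverting I_d = ε₀ A dE/dt gives dE/dt = 5.97×10^-5 / (8.85×10^-12 · 0.0198) = 3.41×10^8 V/(m·s).

3.41×10^8 V/(m·s)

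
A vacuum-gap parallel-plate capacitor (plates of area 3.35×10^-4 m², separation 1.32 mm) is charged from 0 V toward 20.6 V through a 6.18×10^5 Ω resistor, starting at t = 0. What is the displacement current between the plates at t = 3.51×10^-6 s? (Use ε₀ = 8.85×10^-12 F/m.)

C = ε₀A/d = (8.85×10^-12)(3.35×10^-4)/(1.32×10^-3) = 2.246×10^-12 F, so τ = RC = 1.388×10^-6 s.
The conduction current is I(t) = (V₀/R) e^(−t/τ), and the displacement current between the plates equals it.
t/τ = 2.529; I_d = (20.6/6.18×10^5) · e^(−2.529) = (3.333×10^-5)(0.07974) = 2.66×10^-6 A.

2.66×10^-6 A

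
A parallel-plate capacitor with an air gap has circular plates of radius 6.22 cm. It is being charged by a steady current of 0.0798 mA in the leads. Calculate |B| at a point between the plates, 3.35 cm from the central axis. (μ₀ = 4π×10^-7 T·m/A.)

By continuity the displacement current in the gap matches the conduction current: I_d = 7.98×10^-5 A.
∮B·dl = μ₀ I_d,enc with I_d,enc = I_d r²/R² = 2.315×10^-5 A; so B = μ₀ I_d,enc/(2πr) = 1.38×10^-10 T.

1.38×10^-10 T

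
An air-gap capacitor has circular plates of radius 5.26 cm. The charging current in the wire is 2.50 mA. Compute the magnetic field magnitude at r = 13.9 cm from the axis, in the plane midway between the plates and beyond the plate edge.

3.60×10^-9 T

No conduction current crosses the gap, so I_d there equals the 2.50×10^-3 A in the leads.
Outside the plates the loop encloses all of I_d, so B·2πr = μ₀ I_d and B = 3.60×10^-9 T.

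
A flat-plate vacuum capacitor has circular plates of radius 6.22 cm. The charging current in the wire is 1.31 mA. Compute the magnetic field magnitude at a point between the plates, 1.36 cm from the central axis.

9.21×10^-10 T

No conduction current crosses the gap, so I_d there equals the 1.31×10^-3 A in the leads.
∮B·dl = μ₀ I_d,enc with I_d,enc = I_d r²/R² = 6.263×10^-5 A; so B = μ₀ I_d,enc/(2πr) = 9.21×10^-10 T.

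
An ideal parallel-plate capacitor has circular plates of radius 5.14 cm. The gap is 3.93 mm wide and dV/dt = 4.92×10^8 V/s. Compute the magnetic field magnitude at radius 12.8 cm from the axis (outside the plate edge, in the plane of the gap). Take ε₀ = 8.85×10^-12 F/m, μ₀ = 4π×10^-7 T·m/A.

dE/dt = (dV/dt)/d = 1.252×10^11 V/(m·s); I_d = ε₀(πR²)(dE/dt) = (8.85×10^-12)(8.300×10^-3)(1.252×10^11) = 9.197×10^-3 A.
Outside the plates the loop encloses all of I_d, so B·2πr = μ₀ I_d and B = 1.44×10^-8 T.

1.44×10^-8 T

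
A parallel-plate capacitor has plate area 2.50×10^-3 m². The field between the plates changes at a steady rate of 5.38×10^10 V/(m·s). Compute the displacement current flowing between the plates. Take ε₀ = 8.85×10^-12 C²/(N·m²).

1.19×10^-3 A

The displacement current is ε₀ times dΦ_E/dt = ε₀ A dE/dt = (8.85×10^-12)(2.50×10^-3)(5.38×10^10) = 1.19×10^-3 A.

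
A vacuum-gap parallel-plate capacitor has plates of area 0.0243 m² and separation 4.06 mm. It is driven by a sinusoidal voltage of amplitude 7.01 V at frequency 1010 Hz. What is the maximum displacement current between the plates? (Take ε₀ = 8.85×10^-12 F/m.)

2.36×10^-6 A

The displacement current equals the conduction current C dV/dt, which peaks at C V₀ ω.
With C = ε₀A/d = (8.85×10^-12)(0.0243)/(4.06×10^-3) = 5.297×10^-11 F and ω = 2πf = 6346 rad/s, I_d,max = (5.297×10^-11)(7.01)(6346) = 2.36×10^-6 A.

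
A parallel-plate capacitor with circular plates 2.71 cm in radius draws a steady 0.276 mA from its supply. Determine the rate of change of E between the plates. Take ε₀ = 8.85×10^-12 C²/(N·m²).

By continuity, I_d in the gap equals the 0.276 mA flowing in the wire.
Then dE/dt = I_d/(ε₀A) = 1.35×10^10 V/(m·s).

1.35×10^10 V/(m·s)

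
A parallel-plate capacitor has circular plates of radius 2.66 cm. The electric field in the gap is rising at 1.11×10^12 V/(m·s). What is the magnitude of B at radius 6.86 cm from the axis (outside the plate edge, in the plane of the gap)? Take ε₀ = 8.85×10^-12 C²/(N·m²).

6.37×10^-8 T

Through the whole plate area (πR² = 2.223×10^-3 m²), I_d = ε₀ πR² dE/dt = 0.02184 A.
With r > R the enclosed displacement current is the full I_d; B = μ₀ I_d / (2πr) = 6.37×10^-8 T.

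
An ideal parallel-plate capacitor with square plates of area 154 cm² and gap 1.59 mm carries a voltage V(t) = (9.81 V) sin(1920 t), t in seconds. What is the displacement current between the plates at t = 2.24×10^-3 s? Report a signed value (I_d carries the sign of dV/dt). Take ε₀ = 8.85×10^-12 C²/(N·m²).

dV/dt = (9.81)(1920)·cos(4.3008) = -7535 V/s.
I_d = C dV/dt with C = ε₀A/d = (8.85×10^-12)(0.0154)/(1.59×10^-3) = 8.572×10^-11 F, so I_d = (8.572×10^-11)(-7535) = -6.46×10^-7 A.

-6.46×10^-7 A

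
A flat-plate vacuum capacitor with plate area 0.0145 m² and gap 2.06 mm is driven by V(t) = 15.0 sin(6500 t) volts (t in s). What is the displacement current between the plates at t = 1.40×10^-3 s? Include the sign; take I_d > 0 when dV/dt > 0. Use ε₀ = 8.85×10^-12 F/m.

-5.76×10^-6 A

dV/dt = (15.0)(6500)·cos(9.1) = -9.240×10^4 V/s.
I_d = C dV/dt with C = ε₀A/d = (8.85×10^-12)(0.0145)/(2.06×10^-3) = 6.229×10^-11 F, so I_d = (6.229×10^-11)(-9.240×10^4) = -5.76×10^-6 A.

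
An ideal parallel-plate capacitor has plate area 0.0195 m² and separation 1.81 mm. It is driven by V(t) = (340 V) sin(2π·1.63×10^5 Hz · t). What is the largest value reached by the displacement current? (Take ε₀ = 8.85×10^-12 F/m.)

(dE/dt)_max = V₀ω/d = 1.924×10^11 V/(m·s); ω = 2πf = 1.024×10^6 rad/s.
I_d,max = ε₀ A (dE/dt)_max = (8.85×10^-12)(0.0195)(1.924×10^11) = 0.0332 A.

0.0332 A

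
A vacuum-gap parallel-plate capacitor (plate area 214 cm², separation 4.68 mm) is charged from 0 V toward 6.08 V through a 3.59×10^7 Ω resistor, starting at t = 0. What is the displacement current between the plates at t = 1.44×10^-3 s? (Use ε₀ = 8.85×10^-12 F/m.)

C = ε₀A/d = (8.85×10^-12)(0.0214)/(4.68×10^-3) = 4.047×10^-11 F, so τ = RC = 1.453×10^-3 s.
The conduction current is I(t) = (V₀/R) e^(−t/τ), and the displacement current between the plates equals it.
t/τ = 0.9911; I_d = (6.08/3.59×10^7) · e^(−0.9911) = (1.694×10^-7)(0.3712) = 6.29×10^-8 A.

6.29×10^-8 A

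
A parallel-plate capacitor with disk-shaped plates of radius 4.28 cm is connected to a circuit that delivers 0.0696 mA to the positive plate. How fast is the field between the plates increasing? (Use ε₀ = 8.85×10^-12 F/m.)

The displacement current between the plates equals the conduction current, I_d = 0.0696 mA.
Inverting I_d = ε₀ A dE/dt gives dE/dt = 6.96×10^-5 / (8.85×10^-12 · 5.755×10^-3) = 1.37×10^9 V/(m·s).

1.37×10^9 V/(m·s)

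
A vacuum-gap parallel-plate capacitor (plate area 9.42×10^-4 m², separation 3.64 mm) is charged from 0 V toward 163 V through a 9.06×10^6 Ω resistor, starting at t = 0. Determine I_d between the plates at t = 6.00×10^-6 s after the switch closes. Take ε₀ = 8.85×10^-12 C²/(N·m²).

With C = ε₀A/d = (8.85×10^-12)(9.42×10^-4)/(3.64×10^-3) = 2.290×10^-12 F, the time constant is τ = RC = 2.075×10^-5 s, so t/τ = 0.2892 and e^(−t/τ) = 0.7489.
I_d = I_cond = (V₀/R) e^(−t/τ) = (1.799×10^-5)(0.7489) = 1.35×10^-5 A.

1.35×10^-5 A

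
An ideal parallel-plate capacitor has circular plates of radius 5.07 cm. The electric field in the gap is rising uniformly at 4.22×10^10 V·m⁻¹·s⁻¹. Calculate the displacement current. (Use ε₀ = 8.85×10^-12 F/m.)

The displacement current is ε₀ times dΦ_E/dt = ε₀ A dE/dt = (8.85×10^-12)(8.075×10^-3)(4.22×10^10) = 3.02×10^-3 A.

3.02×10^-3 A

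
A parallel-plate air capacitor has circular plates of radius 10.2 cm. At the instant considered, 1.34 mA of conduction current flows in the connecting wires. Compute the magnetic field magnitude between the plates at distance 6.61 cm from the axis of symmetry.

Between the plates the displacement current equals the wire current: I_d = 1.34 mA = 1.34×10^-3 A.
For r < R the Ampère–Maxwell law gives B(2πr) = μ₀ I_d (r²/R²), so B = μ₀ I_d r/(2πR²) = (4π×10^-7)(1.34×10^-3)(0.0661)/(2π·0.102²) = 1.70×10^-9 T.

1.70×10^-9 T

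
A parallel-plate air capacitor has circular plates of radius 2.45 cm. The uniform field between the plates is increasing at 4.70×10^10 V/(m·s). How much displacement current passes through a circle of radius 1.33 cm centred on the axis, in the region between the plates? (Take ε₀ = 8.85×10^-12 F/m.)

2.31×10^-4 A

I_d = ε₀ dΦ_E/dt = ε₀ πR² (dE/dt) = (8.85×10^-12)(1.886×10^-3)(4.70×10^10) = 7.845×10^-4 A through the full plate area.
Since J_d is uniform, the enclosed fraction is (r/R)² = 0.2947, giving I_d,enc = 2.31×10^-4 A.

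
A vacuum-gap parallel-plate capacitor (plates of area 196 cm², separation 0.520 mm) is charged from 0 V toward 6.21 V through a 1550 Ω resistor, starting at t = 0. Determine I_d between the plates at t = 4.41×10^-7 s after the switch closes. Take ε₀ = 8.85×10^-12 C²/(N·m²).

1.71×10^-3 A

C = ε₀A/d = (8.85×10^-12)(0.0196)/(5.20×10^-4) = 3.336×10^-10 F and τ = RC = 5.171×10^-7 s. I_d in the gap equals the RC charging current.
I_d(t) = (V₀/R) e^(−t/τ) = 4.006×10^-3 · e^(−0.8528) = 1.71×10^-3 A.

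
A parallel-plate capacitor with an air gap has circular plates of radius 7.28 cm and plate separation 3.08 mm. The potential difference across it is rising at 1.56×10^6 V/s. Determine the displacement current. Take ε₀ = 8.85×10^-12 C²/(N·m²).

7.46×10^-5 A

E = V/d so dE/dt = (dV/dt)/d = 5.065×10^8 V/(m·s), and I_d = ε₀ A dE/dt = (8.85×10^-12)(0.01665)(5.065×10^8) = 7.46×10^-5 A.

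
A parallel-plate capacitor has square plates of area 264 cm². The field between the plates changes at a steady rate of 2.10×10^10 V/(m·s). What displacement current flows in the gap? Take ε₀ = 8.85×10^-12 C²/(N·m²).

With a uniform field, Φ_E = EA, so I_d = ε₀ A dE/dt = 4.91×10^-3 A.

4.91×10^-3 A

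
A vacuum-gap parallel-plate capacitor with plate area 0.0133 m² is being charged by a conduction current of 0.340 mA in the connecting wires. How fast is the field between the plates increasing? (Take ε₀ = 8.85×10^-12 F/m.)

2.89×10^9 V/(m·s)

Charge continuity gives I_d = I = 3.40×10^-4 A between the plates.
Then dE/dt = I_d/(ε₀A) = 2.89×10^9 V/(m·s).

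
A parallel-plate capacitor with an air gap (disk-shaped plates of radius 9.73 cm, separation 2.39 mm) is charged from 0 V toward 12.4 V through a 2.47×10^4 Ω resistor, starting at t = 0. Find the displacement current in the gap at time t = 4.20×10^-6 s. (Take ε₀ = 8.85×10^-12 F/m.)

1.07×10^-4 A

With C = ε₀A/d = (8.85×10^-12)(0.02974)/(2.39×10^-3) = 1.101×10^-10 F, the time constant is τ = RC = 2.719×10^-6 s, so t/τ = 1.545 and e^(−t/τ) = 0.2133.
I_d = I_cond = (V₀/R) e^(−t/τ) = (5.020×10^-4)(0.2133) = 1.07×10^-4 A.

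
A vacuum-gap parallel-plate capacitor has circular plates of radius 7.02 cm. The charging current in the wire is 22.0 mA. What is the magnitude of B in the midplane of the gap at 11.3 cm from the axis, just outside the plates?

Between the plates the displacement current equals the wire current: I_d = 22.0 mA = 0.0220 A.
For r ≥ R the full I_d is enclosed: B = μ₀ I_d/(2πr) = (4π×10^-7)(0.0220)/(2π·0.113) = 3.89×10^-8 T.

3.89×10^-8 T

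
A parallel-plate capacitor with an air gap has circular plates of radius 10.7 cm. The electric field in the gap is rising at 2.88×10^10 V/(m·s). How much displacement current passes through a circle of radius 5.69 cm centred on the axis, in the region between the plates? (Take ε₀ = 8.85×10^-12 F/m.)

2.59×10^-3 A

I_d = ε₀ dΦ_E/dt = ε₀ πR² (dE/dt) = (8.85×10^-12)(0.03597)(2.88×10^10) = 9.168×10^-3 A through the full plate area.
Through an area πr² the displacement current is I_d·(πr²/πR²) = I_d (r/R)² = 2.59×10^-3 A.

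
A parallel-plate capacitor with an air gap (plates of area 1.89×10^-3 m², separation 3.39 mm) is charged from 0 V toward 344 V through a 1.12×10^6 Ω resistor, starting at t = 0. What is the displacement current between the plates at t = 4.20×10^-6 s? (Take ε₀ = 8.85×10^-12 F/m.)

C = ε₀A/d = (8.85×10^-12)(1.89×10^-3)/(3.39×10^-3) = 4.934×10^-12 F, so τ = RC = 5.526×10^-6 s.
The conduction current is I(t) = (V₀/R) e^(−t/τ), and the displacement current between the plates equals it.
t/τ = 0.7600; I_d = (344/1.12×10^6) · e^(−0.7600) = (3.071×10^-4)(0.4677) = 1.44×10^-4 A.

1.44×10^-4 A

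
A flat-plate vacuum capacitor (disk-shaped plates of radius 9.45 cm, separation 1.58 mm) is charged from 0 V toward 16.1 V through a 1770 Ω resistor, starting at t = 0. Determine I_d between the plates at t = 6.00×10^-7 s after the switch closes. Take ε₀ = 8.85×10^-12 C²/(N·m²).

With C = ε₀A/d = (8.85×10^-12)(0.02806)/(1.58×10^-3) = 1.572×10^-10 F, the time constant is τ = RC = 2.782×10^-7 s, so t/τ = 2.157 and e^(−t/τ) = 0.1157.
I_d = I_cond = (V₀/R) e^(−t/τ) = (9.096×10^-3)(0.1157) = 1.05×10^-3 A.

1.05×10^-3 A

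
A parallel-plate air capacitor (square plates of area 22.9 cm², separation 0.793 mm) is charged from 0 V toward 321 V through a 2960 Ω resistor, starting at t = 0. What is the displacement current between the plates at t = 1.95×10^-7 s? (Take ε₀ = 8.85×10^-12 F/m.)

C = ε₀A/d = (8.85×10^-12)(2.29×10^-3)/(7.93×10^-4) = 2.556×10^-11 F, so τ = RC = 7.566×10^-8 s.
The conduction current is I(t) = (V₀/R) e^(−t/τ), and the displacement current between the plates equals it.
t/τ = 2.577; I_d = (321/2960) · e^(−2.577) = (0.1084)(0.07600) = 8.24×10^-3 A.

8.24×10^-3 A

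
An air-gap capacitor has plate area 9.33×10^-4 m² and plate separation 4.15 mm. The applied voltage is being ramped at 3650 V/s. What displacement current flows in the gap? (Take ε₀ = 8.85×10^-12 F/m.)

The field between the plates is E = V/d, so dE/dt = (3650)/(4.15×10^-3 m) = 8.795×10^5 V/(m·s).
I_d = ε₀ A (dE/dt) = (8.85×10^-12)(9.33×10^-4)(8.795×10^5) = 7.26×10^-9 A.

7.26×10^-9 A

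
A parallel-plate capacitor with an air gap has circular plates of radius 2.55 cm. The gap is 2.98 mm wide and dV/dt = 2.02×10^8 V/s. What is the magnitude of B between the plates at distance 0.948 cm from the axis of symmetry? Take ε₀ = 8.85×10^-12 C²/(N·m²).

3.57×10^-9 T

With E = V/d, dE/dt = 6.779×10^10 V/(m·s) and πR² = 2.043×10^-3 m², giving I_d = ε₀ πR² dE/dt = 1.226×10^-3 A.
An Ampèrian loop of radius r encloses a fraction (r/R)² of I_d. Then B·2πr = μ₀ I_d (r/R)², giving B = μ₀ I_d r/(2πR²) = 3.57×10^-9 T.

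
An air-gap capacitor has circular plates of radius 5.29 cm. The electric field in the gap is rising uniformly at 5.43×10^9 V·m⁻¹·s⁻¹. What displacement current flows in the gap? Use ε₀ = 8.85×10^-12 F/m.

The displacement current is ε₀ times dΦ_E/dt = ε₀ A dE/dt = (8.85×10^-12)(8.791×10^-3)(5.43×10^9) = 4.22×10^-4 A.

4.22×10^-4 A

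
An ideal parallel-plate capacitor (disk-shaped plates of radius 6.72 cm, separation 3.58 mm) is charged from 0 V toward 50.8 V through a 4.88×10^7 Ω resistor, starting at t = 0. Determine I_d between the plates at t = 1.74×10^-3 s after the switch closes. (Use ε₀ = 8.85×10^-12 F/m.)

3.77×10^-7 A

With C = ε₀A/d = (8.85×10^-12)(0.01419)/(3.58×10^-3) = 3.508×10^-11 F, the time constant is τ = RC = 1.712×10^-3 s, so t/τ = 1.016 and e^(−t/τ) = 0.3620.
I_d = I_cond = (V₀/R) e^(−t/τ) = (1.041×10^-6)(0.3620) = 3.77×10^-7 A.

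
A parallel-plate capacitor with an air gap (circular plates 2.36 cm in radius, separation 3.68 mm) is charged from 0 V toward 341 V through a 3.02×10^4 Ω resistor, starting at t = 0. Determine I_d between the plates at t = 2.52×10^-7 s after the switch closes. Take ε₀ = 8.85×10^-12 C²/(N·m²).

With C = ε₀A/d = (8.85×10^-12)(1.750×10^-3)/(3.68×10^-3) = 4.209×10^-12 F, the time constant is τ = RC = 1.271×10^-7 s, so t/τ = 1.983 and e^(−t/τ) = 0.1377.
I_d = I_cond = (V₀/R) e^(−t/τ) = (0.01129)(0.1377) = 1.55×10^-3 A.

1.55×10^-3 A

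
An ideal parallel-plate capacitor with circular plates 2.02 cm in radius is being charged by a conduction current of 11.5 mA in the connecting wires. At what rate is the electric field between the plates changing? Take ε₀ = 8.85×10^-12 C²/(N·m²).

Charge continuity gives I_d = I = 0.0115 A between the plates.
Inverting I_d = ε₀ A dE/dt gives dE/dt = 0.0115 / (8.85×10^-12 · 1.282×10^-3) = 1.01×10^12 V/(m·s).

1.01×10^12 V/(m·s)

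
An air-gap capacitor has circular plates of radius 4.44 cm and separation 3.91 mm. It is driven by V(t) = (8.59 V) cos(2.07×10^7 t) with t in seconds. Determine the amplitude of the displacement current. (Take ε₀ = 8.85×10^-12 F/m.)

(dE/dt)_max = V₀ω/d = 4.548×10^10 V/(m·s); ω = 2.07×10^7 rad/s.
I_d,max = ε₀ A (dE/dt)_max = (8.85×10^-12)(6.193×10^-3)(4.548×10^10) = 2.49×10^-3 A.

2.49×10^-3 A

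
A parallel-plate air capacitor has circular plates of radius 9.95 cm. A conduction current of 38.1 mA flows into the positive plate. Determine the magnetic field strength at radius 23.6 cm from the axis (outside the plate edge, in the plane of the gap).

By continuity the displacement current in the gap matches the conduction current: I_d = 0.0381 A.
With r > R the enclosed displacement current is the full I_d; B = μ₀ I_d / (2πr) = 3.23×10^-8 T.

3.23×10^-8 T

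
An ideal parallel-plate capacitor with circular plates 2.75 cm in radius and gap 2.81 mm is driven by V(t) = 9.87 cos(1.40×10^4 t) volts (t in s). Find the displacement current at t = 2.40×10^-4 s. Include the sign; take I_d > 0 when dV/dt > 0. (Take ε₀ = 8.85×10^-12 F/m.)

dE/dt = (V₀ω/d)·−sin(ωt) with ωt = 3.36 rad: (9.87)(1.40×10^4)(0.2167)/(2.81×10^-3) = 1.066×10^7 V/(m·s).
I_d = ε₀ A dE/dt = (8.85×10^-12)(2.376×10^-3)(1.066×10^7) = 2.24×10^-7 A.

2.24×10^-7 A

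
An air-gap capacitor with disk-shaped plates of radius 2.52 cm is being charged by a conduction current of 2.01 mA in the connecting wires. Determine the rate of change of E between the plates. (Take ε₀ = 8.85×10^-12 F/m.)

1.14×10^11 V/(m·s)

Charge continuity gives I_d = I = 2.01×10^-3 A between the plates.
Then dE/dt = I_d/(ε₀A) = 1.14×10^11 V/(m·s).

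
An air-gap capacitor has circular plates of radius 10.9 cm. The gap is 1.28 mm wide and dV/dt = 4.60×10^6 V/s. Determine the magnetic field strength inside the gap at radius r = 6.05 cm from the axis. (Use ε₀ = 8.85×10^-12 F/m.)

1.21×10^-9 T

With E = V/d, dE/dt = 3.594×10^9 V/(m·s) and πR² = 0.03733 m², giving I_d = ε₀ πR² dE/dt = 1.187×10^-3 A.
An Ampèrian loop of radius r encloses a fraction (r/R)² of I_d. Then B·2πr = μ₀ I_d (r/R)², giving B = μ₀ I_d r/(2πR²) = 1.21×10^-9 T.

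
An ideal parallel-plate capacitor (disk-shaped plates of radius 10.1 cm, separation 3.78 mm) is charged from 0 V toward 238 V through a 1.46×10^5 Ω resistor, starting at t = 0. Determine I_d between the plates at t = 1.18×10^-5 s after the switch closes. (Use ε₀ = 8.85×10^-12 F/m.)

With C = ε₀A/d = (8.85×10^-12)(0.03205)/(3.78×10^-3) = 7.504×10^-11 F, the time constant is τ = RC = 1.096×10^-5 s, so t/τ = 1.077 and e^(−t/τ) = 0.3406.
I_d = I_cond = (V₀/R) e^(−t/τ) = (1.630×10^-3)(0.3406) = 5.55×10^-4 A.

5.55×10^-4 A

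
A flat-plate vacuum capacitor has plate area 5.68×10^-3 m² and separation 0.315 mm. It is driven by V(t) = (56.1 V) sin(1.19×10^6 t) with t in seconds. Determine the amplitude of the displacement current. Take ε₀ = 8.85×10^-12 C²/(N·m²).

C = ε₀A/d = (8.85×10^-12)(5.68×10^-3)/(3.15×10^-4) = 1.596×10^-10 F; ω = 1.19×10^6 rad/s.
I_d = C dV/dt, so |I_d|_max = C V₀ ω = (1.596×10^-10)(56.1)(1.19×10^6) = 0.0107 A.

0.0107 A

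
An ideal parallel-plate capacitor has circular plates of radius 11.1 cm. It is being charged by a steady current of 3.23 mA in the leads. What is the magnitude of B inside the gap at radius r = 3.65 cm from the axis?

1.91×10^-9 T

Between the plates the displacement current equals the wire current: I_d = 3.23 mA = 3.23×10^-3 A.
An Ampèrian loop of radius r encloses a fraction (r/R)² of I_d. Then B·2πr = μ₀ I_d (r/R)², giving B = μ₀ I_d r/(2πR²) = 1.91×10^-9 T.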